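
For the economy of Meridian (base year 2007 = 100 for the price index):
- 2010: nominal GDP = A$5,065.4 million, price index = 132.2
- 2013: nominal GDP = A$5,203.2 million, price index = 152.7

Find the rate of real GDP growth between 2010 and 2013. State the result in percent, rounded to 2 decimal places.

Deflate each year: 2010 → 5065.4/1.322 = 3831.62; 2013 → 5203.2/1.527 = 3407.47.
So real GDP changed by 3407.47/3831.62 − 1 = -0.1107, i.e. -11.07%.

-11.07%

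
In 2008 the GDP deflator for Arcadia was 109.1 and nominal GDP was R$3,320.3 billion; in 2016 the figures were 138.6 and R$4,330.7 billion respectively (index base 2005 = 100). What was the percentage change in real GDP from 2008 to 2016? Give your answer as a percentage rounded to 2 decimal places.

2.67%

Deflate each year: 2008 → 3320.3/1.091 = 3043.35; 2016 → 4330.7/1.386 = 3124.60.
So real GDP changed by 3124.60/3043.35 − 1 = 0.0267, i.e. 2.67%.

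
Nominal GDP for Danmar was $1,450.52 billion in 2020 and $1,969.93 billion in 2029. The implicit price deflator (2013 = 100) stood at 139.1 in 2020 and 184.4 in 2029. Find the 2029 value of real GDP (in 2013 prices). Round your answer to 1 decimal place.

$1,068.3 billion

Real GDP = Nominal / (implicit price deflator/100) = 1969.93 / 1.844 = 1068.29.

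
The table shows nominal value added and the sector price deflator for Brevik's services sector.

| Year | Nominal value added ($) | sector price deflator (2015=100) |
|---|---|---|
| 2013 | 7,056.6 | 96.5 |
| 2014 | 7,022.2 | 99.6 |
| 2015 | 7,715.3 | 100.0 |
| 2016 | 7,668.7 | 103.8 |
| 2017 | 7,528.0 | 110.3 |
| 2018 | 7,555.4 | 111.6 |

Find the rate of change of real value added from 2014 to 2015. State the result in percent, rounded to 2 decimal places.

Real value added 2014 = 7022.2/0.996 = 7050.40.
Real value added 2015 = 7715.3/1.000 = 7715.30.
Change = 7715.30/7050.40 − 1 = 0.0943.

9.43%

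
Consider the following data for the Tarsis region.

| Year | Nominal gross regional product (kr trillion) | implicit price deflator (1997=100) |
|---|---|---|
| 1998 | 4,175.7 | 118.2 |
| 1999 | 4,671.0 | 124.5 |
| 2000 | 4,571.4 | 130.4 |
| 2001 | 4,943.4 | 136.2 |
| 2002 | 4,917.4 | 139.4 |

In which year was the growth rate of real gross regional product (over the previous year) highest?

1999

1999: real = 4671.0/1.245 = 3751.81; growth vs 1998 (3532.74) = 6.20%.
2000: real = 4571.4/1.304 = 3505.67; growth vs 1999 (3751.81) = -6.56%.
2001: real = 4943.4/1.362 = 3629.52; growth vs 2000 (3505.67) = 3.53%.
2002: real = 4917.4/1.394 = 3527.55; growth vs 2001 (3629.52) = -2.81%.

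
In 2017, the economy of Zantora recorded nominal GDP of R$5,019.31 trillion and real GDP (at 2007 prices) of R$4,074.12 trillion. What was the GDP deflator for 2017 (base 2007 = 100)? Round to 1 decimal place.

GDP deflator = (Nominal / Real) × 100 = 5019.31 / 4074.12 × 100 = 123.20.

123.2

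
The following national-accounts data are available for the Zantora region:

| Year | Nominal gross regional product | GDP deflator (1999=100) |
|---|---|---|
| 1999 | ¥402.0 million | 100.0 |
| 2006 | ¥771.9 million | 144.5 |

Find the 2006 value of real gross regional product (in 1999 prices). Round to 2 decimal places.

¥534.19 million

Real gross regional product = Nominal / (GDP deflator/100) = 771.9 / 1.445 = 534.19.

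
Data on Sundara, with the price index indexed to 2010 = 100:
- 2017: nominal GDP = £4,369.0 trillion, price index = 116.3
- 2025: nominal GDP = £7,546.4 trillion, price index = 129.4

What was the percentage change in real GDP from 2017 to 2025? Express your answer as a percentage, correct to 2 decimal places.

Real GDP 2017 = 4369.0 / 1.163 = 3756.66.
Real GDP 2025 = 7546.4 / 1.294 = 5831.84.
Real growth = 5831.84 / 3756.66 − 1 = 0.5524.

55.24%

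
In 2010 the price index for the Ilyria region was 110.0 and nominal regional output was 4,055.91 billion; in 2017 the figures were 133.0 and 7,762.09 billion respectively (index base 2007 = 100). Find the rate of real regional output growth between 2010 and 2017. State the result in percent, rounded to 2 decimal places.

58.28%

Deflate each year: 2010 → 4055.91/1.100 = 3687.19; 2017 → 7762.09/1.330 = 5836.16.
So real regional output changed by 5836.16/3687.19 − 1 = 0.5828, i.e. 58.28%.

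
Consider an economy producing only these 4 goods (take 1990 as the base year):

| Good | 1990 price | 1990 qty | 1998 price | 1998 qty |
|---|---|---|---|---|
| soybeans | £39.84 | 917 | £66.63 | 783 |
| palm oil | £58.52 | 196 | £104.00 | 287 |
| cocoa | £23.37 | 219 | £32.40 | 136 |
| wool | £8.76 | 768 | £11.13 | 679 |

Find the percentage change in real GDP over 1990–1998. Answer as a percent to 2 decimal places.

Real GDP 1990 = Nominal GDP 1990 = 39.84·917 + 58.52·196 + 23.37·219 + 8.76·768 = 59848.91.
Real GDP 1998 (at 1990 prices) = 39.84·783 + 58.52·287 + 23.37·136 + 8.76·679 = 57116.32.
Real growth = 57116.32/59848.91 − 1 = -0.0457.

-4.57%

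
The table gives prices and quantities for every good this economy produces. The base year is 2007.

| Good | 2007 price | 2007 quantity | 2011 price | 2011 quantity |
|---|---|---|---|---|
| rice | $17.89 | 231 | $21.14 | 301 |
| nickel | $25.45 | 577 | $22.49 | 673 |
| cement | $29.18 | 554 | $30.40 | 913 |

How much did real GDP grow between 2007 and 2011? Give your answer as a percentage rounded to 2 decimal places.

40.51%

Real GDP 2007 = Nominal GDP 2007 = 17.89·231 + 25.45·577 + 29.18·554 = 34982.96.
Real GDP 2011 (at 2007 prices) = 17.89·301 + 25.45·673 + 29.18·913 = 49154.08.
Real growth = 49154.08/34982.96 − 1 = 0.4051.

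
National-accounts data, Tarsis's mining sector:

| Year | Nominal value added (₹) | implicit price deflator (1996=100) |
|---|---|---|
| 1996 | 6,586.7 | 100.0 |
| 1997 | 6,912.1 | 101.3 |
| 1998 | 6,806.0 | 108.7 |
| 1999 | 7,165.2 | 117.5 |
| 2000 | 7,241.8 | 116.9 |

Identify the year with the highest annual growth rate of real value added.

1997

1997: real = 6912.1/1.013 = 6823.40; growth vs 1996 (6586.70) = 3.59%.
1998: real = 6806.0/1.087 = 6261.27; growth vs 1997 (6823.40) = -8.24%.
1999: real = 7165.2/1.175 = 6098.04; growth vs 1998 (6261.27) = -2.61%.
2000: real = 7241.8/1.169 = 6194.87; growth vs 1999 (6098.04) = 1.59%.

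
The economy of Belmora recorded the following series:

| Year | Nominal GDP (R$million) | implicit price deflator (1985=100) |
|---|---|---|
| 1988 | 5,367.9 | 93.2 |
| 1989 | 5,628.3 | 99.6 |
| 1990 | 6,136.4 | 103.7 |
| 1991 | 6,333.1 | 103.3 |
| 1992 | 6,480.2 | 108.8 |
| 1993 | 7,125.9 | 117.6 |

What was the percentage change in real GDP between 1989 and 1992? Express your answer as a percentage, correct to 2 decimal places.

5.40%

Real GDP 1989 = 5628.3/0.996 = 5650.90.
Real GDP 1992 = 6480.2/1.088 = 5956.07.
Change = 5956.07/5650.90 − 1 = 0.0540.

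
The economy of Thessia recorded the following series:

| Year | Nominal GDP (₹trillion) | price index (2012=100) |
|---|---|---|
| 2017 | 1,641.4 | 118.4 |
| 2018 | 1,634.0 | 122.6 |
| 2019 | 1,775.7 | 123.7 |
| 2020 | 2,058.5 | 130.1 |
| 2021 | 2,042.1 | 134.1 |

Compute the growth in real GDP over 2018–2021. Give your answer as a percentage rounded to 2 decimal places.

Real GDP 2018 = 1634.0/1.226 = 1332.79.
Real GDP 2021 = 2042.1/1.341 = 1522.82.
Change = 1522.82/1332.79 − 1 = 0.1426.

14.26%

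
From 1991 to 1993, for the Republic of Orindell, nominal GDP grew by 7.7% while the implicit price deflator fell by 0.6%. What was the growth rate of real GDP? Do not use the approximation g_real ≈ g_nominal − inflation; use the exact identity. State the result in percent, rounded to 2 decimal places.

8.35%

(1 + g_nom) = (1 + g_real)(1 + π), so g_real = 1.0770 / 0.9940 − 1 = 0.08350.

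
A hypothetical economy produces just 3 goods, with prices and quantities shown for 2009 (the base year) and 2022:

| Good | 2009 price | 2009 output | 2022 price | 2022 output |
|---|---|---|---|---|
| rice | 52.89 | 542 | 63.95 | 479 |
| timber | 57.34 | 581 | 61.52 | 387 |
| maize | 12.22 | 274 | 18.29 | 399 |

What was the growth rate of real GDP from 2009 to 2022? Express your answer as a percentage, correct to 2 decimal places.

Real GDP 2009 = Nominal GDP 2009 = 52.89·542 + 57.34·581 + 12.22·274 = 65329.20.
Real GDP 2022 (at 2009 prices) = 52.89·479 + 57.34·387 + 12.22·399 = 52400.67.
Real growth = 52400.67/65329.20 − 1 = -0.1979.

-19.79%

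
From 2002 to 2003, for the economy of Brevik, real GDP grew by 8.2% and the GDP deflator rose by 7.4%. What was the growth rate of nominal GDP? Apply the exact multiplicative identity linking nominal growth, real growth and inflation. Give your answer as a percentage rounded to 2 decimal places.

(1 + g_nom) = (1 + g_real)(1 + π) = 1.0820 × 1.0740 = 1.16207.

16.21%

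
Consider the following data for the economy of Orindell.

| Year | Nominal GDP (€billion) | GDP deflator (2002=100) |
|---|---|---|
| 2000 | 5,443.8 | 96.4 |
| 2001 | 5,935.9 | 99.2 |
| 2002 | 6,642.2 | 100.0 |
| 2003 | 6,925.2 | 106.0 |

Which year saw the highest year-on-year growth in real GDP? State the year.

2001: real = 5935.9/0.992 = 5983.77; growth vs 2000 (5647.10) = 5.96%.
2002: real = 6642.2/1.000 = 6642.20; growth vs 2001 (5983.77) = 11.00%.
2003: real = 6925.2/1.060 = 6533.21; growth vs 2002 (6642.20) = -1.64%.

2002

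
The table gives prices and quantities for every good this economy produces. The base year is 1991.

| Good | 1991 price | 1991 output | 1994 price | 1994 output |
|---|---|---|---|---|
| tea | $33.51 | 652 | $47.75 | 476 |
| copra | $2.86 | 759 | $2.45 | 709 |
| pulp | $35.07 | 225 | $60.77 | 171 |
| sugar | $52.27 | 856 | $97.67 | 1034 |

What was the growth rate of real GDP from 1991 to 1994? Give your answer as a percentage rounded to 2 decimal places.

1.79%

Real GDP 1991 = Nominal GDP 1991 = 33.51·652 + 2.86·759 + 35.07·225 + 52.27·856 = 76653.13.
Real GDP 1994 (at 1991 prices) = 33.51·476 + 2.86·709 + 35.07·171 + 52.27·1034 = 78022.65.
Real growth = 78022.65/76653.13 − 1 = 0.0179.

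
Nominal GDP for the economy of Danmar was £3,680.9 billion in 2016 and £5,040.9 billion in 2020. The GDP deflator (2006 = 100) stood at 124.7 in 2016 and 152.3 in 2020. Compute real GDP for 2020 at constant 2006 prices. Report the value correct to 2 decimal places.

Real GDP = Nominal / (GDP deflator/100) = 5040.9 / 1.523 = 3309.85.

£3,309.85 billion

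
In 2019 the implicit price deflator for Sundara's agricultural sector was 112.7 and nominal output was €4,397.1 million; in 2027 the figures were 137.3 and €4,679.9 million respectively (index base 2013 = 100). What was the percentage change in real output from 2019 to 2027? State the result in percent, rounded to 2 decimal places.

Real output 2019 = 4397.1 / 1.127 = 3901.60.
Real output 2027 = 4679.9 / 1.373 = 3408.52.
Real growth = 3408.52 / 3901.60 − 1 = -0.1264.

-12.64%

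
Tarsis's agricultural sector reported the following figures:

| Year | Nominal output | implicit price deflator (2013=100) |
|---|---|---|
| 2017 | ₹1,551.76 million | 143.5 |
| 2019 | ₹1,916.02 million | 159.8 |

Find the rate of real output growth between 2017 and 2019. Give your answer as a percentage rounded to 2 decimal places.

10.88%

Deflate each year: 2017 → 1551.76/1.435 = 1081.37; 2019 → 1916.02/1.598 = 1199.01.
So real output changed by 1199.01/1081.37 − 1 = 0.1088, i.e. 10.88%.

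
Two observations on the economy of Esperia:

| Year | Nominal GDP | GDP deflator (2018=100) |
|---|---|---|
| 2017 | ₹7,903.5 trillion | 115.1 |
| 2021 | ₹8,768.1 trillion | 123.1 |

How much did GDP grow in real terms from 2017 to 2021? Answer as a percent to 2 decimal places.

3.73%

Real GDP 2017 = 7903.5 / 1.151 = 6866.64.
Real GDP 2021 = 8768.1 / 1.231 = 7122.75.
Real growth = 7122.75 / 6866.64 − 1 = 0.0373.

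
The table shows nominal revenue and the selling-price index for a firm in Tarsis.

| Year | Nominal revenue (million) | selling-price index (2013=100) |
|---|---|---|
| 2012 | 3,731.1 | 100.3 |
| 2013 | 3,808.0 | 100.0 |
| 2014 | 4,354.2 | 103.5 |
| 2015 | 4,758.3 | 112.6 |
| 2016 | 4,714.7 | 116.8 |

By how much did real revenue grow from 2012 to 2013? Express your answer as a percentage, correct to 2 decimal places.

Real revenue 2012 = 3731.1/1.003 = 3719.94.
Real revenue 2013 = 3808.0/1.000 = 3808.00.
Change = 3808.00/3719.94 − 1 = 0.0237.

2.37%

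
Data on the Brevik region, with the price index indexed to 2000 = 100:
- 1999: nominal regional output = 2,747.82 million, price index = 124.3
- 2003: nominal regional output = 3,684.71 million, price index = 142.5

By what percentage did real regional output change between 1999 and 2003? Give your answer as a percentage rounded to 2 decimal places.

16.97%

Deflate each year: 1999 → 2747.82/1.243 = 2210.64; 2003 → 3684.71/1.425 = 2585.76.
So real regional output changed by 2585.76/2210.64 − 1 = 0.1697, i.e. 16.97%.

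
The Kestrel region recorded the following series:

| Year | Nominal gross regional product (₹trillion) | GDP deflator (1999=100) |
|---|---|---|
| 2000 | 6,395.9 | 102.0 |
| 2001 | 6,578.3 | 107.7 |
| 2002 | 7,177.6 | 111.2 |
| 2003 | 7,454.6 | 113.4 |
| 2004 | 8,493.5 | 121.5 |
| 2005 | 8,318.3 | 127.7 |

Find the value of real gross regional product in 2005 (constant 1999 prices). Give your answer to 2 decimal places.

₹6,513.94 trillion

Real gross regional product 2005 = 8318.3 / 1.277 = 6513.94.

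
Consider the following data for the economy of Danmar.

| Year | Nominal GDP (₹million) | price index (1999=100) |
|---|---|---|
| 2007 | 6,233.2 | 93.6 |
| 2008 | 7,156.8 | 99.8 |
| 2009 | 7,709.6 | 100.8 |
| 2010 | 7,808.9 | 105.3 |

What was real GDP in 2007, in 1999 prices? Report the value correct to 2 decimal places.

₹6,659.40 million

Real GDP 2007 = 6233.2 / 0.936 = 6659.40.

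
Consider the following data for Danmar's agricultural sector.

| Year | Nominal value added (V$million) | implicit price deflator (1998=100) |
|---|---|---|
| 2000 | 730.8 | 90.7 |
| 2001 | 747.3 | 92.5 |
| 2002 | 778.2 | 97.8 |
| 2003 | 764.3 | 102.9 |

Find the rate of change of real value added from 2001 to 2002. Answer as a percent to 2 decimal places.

-1.51%

Real value added 2001 = 747.3/0.925 = 807.89.
Real value added 2002 = 778.2/0.978 = 795.71.
Change = 795.71/807.89 − 1 = -0.0151.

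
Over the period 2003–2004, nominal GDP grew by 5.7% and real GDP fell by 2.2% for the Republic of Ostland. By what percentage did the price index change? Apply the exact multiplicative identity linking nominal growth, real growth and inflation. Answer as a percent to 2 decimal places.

8.08%

(1 + g_nom) = (1 + g_real)(1 + π), so π = 1.0570 / 0.9780 − 1 = 0.08078.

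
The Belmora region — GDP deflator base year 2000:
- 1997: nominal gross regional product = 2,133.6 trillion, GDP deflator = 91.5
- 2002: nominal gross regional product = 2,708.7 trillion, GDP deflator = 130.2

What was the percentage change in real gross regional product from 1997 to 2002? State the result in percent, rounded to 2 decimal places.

Real gross regional product 1997 = 2133.6 / 0.915 = 2331.80.
Real gross regional product 2002 = 2708.7 / 1.302 = 2080.41.
Real growth = 2080.41 / 2331.80 − 1 = -0.1078.

-10.78%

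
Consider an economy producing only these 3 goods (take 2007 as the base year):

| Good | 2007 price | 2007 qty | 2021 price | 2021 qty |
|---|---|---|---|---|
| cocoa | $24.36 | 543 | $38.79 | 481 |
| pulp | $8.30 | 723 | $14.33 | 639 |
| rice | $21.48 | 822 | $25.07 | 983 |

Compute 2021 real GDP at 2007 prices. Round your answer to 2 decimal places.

$38135.70

Real GDP 2021 = Σ (p_2007 × q_2021) = 24.36·481 + 8.30·639 + 21.48·983 = 38135.70.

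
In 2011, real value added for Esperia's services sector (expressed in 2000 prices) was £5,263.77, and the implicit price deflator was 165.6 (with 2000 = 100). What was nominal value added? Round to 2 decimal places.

£8,716.80

Nominal value added = Real × (implicit price deflator/100) = 5263.77 × 1.656 = 8716.80.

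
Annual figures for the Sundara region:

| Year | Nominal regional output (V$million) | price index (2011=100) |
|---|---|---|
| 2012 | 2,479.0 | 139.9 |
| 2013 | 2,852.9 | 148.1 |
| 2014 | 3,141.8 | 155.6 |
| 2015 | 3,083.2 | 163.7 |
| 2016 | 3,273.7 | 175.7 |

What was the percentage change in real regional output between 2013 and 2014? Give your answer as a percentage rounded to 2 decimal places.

Real regional output 2013 = 2852.9/1.481 = 1926.33.
Real regional output 2014 = 3141.8/1.556 = 2019.15.
Change = 2019.15/1926.33 − 1 = 0.0482.

4.82%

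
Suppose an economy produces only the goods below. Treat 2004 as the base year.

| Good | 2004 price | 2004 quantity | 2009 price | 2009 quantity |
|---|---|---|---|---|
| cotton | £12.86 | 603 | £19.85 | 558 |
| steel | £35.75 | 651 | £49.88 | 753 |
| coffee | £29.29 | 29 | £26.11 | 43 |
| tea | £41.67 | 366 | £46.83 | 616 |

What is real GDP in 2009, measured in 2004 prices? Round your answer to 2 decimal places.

£61023.82

Real GDP 2009 = Σ (p_2004 × q_2009) = 12.86·558 + 35.75·753 + 29.29·43 + 41.67·616 = 61023.82.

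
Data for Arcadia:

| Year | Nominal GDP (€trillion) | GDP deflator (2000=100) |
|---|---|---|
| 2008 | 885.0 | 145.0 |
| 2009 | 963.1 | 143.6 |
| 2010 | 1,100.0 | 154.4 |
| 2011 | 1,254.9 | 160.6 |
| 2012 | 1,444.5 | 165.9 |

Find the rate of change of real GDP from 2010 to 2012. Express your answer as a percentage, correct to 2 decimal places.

Real GDP 2010 = 1100.0/1.544 = 712.44.
Real GDP 2012 = 1444.5/1.659 = 870.71.
Change = 870.71/712.44 − 1 = 0.2222.

22.22%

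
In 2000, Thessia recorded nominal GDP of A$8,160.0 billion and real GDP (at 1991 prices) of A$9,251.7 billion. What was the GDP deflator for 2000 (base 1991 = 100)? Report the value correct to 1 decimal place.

GDP deflator = (Nominal / Real) × 100 = 8160.0 / 9251.7 × 100 = 88.20.

88.2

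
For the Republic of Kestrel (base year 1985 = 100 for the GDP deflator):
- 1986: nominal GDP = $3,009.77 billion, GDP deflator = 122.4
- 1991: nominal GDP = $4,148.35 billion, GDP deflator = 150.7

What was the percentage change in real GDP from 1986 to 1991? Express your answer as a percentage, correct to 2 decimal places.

11.95%

Real GDP 1986 = 3009.77 / 1.224 = 2458.96.
Real GDP 1991 = 4148.35 / 1.507 = 2752.72.
Real growth = 2752.72 / 2458.96 − 1 = 0.1195.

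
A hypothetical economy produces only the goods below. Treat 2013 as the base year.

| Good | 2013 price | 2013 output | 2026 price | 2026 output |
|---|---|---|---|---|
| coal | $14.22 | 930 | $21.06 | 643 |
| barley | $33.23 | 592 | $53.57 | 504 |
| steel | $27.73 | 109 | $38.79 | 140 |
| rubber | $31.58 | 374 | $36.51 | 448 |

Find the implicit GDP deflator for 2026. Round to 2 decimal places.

141.91

Nominal GDP 2026 = 21.06·643 + 53.57·504 + 38.79·140 + 36.51·448 = 62327.94.
Real GDP 2026 (at 2013 prices) = 14.22·643 + 33.23·504 + 27.73·140 + 31.58·448 = 43921.42.
Deflator = Nominal/Real × 100 = 62327.94/43921.42 × 100 = 141.908.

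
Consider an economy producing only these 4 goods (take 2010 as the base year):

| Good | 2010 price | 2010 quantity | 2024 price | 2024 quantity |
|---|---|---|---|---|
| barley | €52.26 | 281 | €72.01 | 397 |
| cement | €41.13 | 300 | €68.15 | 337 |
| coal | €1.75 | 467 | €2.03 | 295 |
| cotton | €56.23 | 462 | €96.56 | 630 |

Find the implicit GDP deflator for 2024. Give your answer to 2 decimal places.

160.15

Nominal GDP 2024 = 72.01·397 + 68.15·337 + 2.03·295 + 96.56·630 = 112986.17.
Real GDP 2024 (at 2010 prices) = 52.26·397 + 41.13·337 + 1.75·295 + 56.23·630 = 70549.18.
Deflator = Nominal/Real × 100 = 112986.17/70549.18 × 100 = 160.152.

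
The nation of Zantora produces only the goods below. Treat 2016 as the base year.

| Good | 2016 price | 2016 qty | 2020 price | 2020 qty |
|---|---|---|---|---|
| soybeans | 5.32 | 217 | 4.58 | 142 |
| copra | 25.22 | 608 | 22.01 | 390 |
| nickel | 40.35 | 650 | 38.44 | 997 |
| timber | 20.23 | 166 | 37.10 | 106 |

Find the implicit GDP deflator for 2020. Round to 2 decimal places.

Nominal GDP 2020 = 4.58·142 + 22.01·390 + 38.44·997 + 37.10·106 = 51491.54.
Real GDP 2020 (at 2016 prices) = 5.32·142 + 25.22·390 + 40.35·997 + 20.23·106 = 52964.57.
Deflator = Nominal/Real × 100 = 51491.54/52964.57 × 100 = 97.219.

97.22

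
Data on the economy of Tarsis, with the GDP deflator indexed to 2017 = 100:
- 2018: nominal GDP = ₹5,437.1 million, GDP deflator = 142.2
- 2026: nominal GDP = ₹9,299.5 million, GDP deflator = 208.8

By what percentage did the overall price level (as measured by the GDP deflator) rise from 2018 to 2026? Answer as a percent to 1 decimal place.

Price-level change = 208.8 / 142.2 − 1 = 0.4684.

46.8%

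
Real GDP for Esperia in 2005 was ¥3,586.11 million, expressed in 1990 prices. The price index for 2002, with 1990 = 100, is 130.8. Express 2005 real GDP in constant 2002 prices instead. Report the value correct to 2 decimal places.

Real GDP in 2002 prices = Real GDP in 1990 prices × (P_2002/P_1990) = 3586.11 × 1.308 = 4690.63.

¥4,690.63 million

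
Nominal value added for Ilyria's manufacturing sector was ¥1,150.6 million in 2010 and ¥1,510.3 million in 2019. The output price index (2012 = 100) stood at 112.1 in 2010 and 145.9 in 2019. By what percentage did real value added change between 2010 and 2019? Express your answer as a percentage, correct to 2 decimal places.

Deflate each year: 2010 → 1150.6/1.121 = 1026.40; 2019 → 1510.3/1.459 = 1035.16.
So real value added changed by 1035.16/1026.40 − 1 = 0.0085, i.e. 0.85%.

0.85%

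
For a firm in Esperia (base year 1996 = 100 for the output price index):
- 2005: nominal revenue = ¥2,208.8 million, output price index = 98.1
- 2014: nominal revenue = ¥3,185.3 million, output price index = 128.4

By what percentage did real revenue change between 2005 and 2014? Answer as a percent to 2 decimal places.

Deflate each year: 2005 → 2208.8/0.981 = 2251.58; 2014 → 3185.3/1.284 = 2480.76.
So real revenue changed by 2480.76/2251.58 − 1 = 0.1018, i.e. 10.18%.

10.18%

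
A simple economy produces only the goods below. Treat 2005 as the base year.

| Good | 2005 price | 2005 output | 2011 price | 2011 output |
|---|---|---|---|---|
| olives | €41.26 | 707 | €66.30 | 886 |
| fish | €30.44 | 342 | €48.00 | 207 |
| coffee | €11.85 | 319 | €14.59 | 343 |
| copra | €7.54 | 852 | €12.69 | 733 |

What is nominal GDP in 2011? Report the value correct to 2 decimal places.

€82983.94

Nominal GDP 2011 = Σ (p_2011 × q_2011) = 66.30·886 + 48.00·207 + 14.59·343 + 12.69·733 = 82983.94.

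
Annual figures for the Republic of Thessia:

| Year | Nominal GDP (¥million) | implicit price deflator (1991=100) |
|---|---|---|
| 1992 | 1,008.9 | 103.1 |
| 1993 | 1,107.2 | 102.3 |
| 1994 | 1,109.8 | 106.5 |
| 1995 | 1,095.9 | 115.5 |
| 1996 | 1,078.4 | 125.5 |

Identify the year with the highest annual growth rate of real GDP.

1993

1993: real = 1107.2/1.023 = 1082.31; growth vs 1992 (978.56) = 10.60%.
1994: real = 1109.8/1.065 = 1042.07; growth vs 1993 (1082.31) = -3.72%.
1995: real = 1095.9/1.155 = 948.83; growth vs 1994 (1042.07) = -8.95%.
1996: real = 1078.4/1.255 = 859.28; growth vs 1995 (948.83) = -9.44%.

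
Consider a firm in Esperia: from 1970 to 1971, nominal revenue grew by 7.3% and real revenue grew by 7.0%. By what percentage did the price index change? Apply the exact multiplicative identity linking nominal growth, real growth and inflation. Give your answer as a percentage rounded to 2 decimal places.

(1 + g_nom) = (1 + g_real)(1 + π), so π = 1.0730 / 1.0700 − 1 = 0.00280.

0.28%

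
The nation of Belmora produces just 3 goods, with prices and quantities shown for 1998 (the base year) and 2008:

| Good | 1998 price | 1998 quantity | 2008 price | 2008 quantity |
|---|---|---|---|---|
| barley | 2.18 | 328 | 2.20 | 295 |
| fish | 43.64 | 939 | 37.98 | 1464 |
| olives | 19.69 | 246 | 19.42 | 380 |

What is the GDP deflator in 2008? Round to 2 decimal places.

Nominal GDP 2008 = 2.20·295 + 37.98·1464 + 19.42·380 = 63631.32.
Real GDP 2008 (at 1998 prices) = 2.18·295 + 43.64·1464 + 19.69·380 = 72014.26.
Deflator = Nominal/Real × 100 = 63631.32/72014.26 × 100 = 88.359.

88.36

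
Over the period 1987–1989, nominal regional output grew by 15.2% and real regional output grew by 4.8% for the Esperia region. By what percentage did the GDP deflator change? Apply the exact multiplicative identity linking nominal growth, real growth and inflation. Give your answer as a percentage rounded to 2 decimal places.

(1 + g_nom) = (1 + g_real)(1 + π), so π = 1.1520 / 1.0480 − 1 = 0.09924.

9.92%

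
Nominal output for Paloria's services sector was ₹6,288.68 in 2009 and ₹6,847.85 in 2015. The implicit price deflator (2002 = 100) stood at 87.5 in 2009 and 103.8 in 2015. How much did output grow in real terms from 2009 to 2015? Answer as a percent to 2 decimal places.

Real output 2009 = 6288.68 / 0.875 = 7187.06.
Real output 2015 = 6847.85 / 1.038 = 6597.16.
Real growth = 6597.16 / 7187.06 − 1 = -0.0821.

-8.21%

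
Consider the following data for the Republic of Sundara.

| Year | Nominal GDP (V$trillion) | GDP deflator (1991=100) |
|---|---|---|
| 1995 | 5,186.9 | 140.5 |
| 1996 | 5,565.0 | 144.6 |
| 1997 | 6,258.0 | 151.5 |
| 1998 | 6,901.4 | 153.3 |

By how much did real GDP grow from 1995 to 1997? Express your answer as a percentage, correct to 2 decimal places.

Real GDP 1995 = 5186.9/1.405 = 3691.74.
Real GDP 1997 = 6258.0/1.515 = 4130.69.
Change = 4130.69/3691.74 − 1 = 0.1189.

11.89%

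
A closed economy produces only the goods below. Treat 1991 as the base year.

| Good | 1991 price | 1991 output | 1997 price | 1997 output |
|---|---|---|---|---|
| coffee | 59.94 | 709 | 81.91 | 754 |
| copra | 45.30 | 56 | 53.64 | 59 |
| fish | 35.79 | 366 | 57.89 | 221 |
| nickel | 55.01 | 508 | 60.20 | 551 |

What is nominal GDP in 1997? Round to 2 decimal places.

110888.79

Nominal GDP 1997 = Σ (p_1997 × q_1997) = 81.91·754 + 53.64·59 + 57.89·221 + 60.20·551 = 110888.79.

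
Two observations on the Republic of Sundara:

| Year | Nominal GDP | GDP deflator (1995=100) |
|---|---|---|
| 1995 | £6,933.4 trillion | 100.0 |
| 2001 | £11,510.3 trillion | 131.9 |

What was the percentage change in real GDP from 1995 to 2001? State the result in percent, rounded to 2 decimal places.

Real GDP 1995 = 6933.4 / 1.000 = 6933.40.
Real GDP 2001 = 11510.3 / 1.319 = 8726.54.
Real growth = 8726.54 / 6933.40 − 1 = 0.2586.

25.86%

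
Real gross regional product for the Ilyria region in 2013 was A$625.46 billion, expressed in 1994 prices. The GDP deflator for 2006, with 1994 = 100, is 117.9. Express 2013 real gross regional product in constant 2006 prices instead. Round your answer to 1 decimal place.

Real gross regional product in 2006 prices = Real gross regional product in 1994 prices × (P_2006/P_1994) = 625.46 × 1.179 = 737.42.

A$737.4 billion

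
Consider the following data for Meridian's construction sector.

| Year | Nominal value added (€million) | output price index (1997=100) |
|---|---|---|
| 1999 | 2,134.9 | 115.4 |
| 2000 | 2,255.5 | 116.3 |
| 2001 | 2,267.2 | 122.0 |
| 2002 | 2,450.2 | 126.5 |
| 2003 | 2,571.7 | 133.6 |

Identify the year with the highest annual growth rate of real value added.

2000: real = 2255.5/1.163 = 1939.38; growth vs 1999 (1850.00) = 4.83%.
2001: real = 2267.2/1.220 = 1858.36; growth vs 2000 (1939.38) = -4.18%.
2002: real = 2450.2/1.265 = 1936.92; growth vs 2001 (1858.36) = 4.23%.
2003: real = 2571.7/1.336 = 1924.93; growth vs 2002 (1936.92) = -0.62%.

2000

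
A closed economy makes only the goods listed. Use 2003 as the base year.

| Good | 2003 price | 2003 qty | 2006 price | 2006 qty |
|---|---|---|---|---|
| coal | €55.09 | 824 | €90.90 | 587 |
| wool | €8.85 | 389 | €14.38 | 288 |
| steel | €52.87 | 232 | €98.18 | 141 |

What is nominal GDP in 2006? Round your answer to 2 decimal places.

Nominal GDP 2006 = Σ (p_2006 × q_2006) = 90.90·587 + 14.38·288 + 98.18·141 = 71343.12.

€71343.12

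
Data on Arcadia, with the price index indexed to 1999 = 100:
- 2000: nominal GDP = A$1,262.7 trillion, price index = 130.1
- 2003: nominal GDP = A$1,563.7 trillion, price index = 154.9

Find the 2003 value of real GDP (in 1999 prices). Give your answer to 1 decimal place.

A$1,009.5 trillion

Real GDP = Nominal / (price index/100) = 1563.7 / 1.549 = 1009.49.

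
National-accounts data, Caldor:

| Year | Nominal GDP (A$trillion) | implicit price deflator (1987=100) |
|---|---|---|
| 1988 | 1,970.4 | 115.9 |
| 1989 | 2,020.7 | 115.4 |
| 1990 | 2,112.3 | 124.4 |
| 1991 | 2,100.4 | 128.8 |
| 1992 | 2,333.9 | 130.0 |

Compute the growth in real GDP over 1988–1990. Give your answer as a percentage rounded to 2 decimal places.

-0.12%

Real GDP 1988 = 1970.4/1.159 = 1700.09.
Real GDP 1990 = 2112.3/1.244 = 1697.99.
Change = 1697.99/1700.09 − 1 = -0.0012.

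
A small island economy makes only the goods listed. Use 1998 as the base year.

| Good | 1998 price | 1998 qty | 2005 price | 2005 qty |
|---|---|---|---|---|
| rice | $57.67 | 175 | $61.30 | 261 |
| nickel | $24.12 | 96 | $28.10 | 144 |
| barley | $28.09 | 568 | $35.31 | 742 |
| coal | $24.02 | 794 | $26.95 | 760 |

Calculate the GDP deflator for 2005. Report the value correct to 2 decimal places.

Nominal GDP 2005 = 61.30·261 + 28.10·144 + 35.31·742 + 26.95·760 = 66727.72.
Real GDP 2005 (at 1998 prices) = 57.67·261 + 24.12·144 + 28.09·742 + 24.02·760 = 57623.13.
Deflator = Nominal/Real × 100 = 66727.72/57623.13 × 100 = 115.800.

115.80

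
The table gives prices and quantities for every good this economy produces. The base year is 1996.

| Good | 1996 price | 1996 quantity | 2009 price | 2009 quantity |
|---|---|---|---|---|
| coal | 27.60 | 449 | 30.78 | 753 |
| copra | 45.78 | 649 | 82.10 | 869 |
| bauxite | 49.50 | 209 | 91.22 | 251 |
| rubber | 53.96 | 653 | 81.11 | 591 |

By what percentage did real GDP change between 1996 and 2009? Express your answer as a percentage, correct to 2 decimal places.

Real GDP 1996 = Nominal GDP 1996 = 27.60·449 + 45.78·649 + 49.50·209 + 53.96·653 = 87685.00.
Real GDP 2009 (at 1996 prices) = 27.60·753 + 45.78·869 + 49.50·251 + 53.96·591 = 104880.48.
Real growth = 104880.48/87685.00 − 1 = 0.1961.

19.61%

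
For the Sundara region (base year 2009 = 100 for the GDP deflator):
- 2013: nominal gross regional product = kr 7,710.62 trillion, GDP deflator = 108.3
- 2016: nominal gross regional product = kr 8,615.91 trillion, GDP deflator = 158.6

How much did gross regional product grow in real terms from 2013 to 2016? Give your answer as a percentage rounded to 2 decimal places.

Real gross regional product 2013 = 7710.62 / 1.083 = 7119.69.
Real gross regional product 2016 = 8615.91 / 1.586 = 5432.48.
Real growth = 5432.48 / 7119.69 − 1 = -0.2370.

-23.70%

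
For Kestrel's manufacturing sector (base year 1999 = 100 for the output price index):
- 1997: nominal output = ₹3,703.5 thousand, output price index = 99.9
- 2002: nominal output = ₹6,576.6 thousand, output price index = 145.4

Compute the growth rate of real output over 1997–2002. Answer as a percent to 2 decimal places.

22.01%

Deflate each year: 1997 → 3703.5/0.999 = 3707.21; 2002 → 6576.6/1.454 = 4523.11.
So real output changed by 4523.11/3707.21 − 1 = 0.2201, i.e. 22.01%.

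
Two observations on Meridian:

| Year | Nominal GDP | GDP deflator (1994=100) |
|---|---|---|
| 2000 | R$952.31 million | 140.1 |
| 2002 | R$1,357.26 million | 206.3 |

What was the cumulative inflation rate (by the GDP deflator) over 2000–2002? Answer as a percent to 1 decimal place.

Price-level change = 206.3 / 140.1 − 1 = 0.4725.

47.3%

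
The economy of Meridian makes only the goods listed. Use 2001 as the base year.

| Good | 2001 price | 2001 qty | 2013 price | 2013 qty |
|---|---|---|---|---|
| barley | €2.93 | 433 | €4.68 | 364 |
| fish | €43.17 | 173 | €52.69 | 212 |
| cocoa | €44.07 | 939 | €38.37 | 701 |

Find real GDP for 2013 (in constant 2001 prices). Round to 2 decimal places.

Real GDP 2013 = Σ (p_2001 × q_2013) = 2.93·364 + 43.17·212 + 44.07·701 = 41111.63.

€41111.63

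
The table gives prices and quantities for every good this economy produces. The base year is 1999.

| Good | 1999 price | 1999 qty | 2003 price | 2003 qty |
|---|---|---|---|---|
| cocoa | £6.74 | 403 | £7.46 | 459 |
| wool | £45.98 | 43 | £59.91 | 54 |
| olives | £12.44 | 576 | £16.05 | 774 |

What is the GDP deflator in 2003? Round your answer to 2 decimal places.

125.50

Nominal GDP 2003 = 7.46·459 + 59.91·54 + 16.05·774 = 19081.98.
Real GDP 2003 (at 1999 prices) = 6.74·459 + 45.98·54 + 12.44·774 = 15205.14.
Deflator = Nominal/Real × 100 = 19081.98/15205.14 × 100 = 125.497.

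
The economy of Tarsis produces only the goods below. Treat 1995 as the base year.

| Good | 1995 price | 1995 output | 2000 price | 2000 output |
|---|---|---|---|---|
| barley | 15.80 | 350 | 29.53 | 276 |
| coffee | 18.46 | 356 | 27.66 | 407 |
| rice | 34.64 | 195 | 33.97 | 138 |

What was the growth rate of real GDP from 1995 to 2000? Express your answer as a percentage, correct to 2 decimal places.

-11.68%

Real GDP 1995 = Nominal GDP 1995 = 15.80·350 + 18.46·356 + 34.64·195 = 18856.56.
Real GDP 2000 (at 1995 prices) = 15.80·276 + 18.46·407 + 34.64·138 = 16654.34.
Real growth = 16654.34/18856.56 − 1 = -0.1168.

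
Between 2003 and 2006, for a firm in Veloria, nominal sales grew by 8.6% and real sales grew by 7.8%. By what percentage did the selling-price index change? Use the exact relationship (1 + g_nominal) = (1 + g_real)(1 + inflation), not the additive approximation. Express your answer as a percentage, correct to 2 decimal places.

(1 + g_nom) = (1 + g_real)(1 + π), so π = 1.0860 / 1.0780 − 1 = 0.00742.

0.74%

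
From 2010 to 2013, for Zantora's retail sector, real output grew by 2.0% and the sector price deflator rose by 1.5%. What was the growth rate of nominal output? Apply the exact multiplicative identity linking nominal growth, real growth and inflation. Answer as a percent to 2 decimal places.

3.53%

(1 + g_nom) = (1 + g_real)(1 + π) = 1.0200 × 1.0150 = 1.03530.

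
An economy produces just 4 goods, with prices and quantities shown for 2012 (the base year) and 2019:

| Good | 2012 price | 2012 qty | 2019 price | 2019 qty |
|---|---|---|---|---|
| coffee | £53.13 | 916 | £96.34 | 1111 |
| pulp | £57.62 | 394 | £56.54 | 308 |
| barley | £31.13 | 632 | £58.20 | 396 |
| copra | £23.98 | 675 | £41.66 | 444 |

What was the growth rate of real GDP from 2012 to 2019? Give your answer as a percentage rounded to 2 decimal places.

-6.98%

Real GDP 2012 = Nominal GDP 2012 = 53.13·916 + 57.62·394 + 31.13·632 + 23.98·675 = 107230.02.
Real GDP 2019 (at 2012 prices) = 53.13·1111 + 57.62·308 + 31.13·396 + 23.98·444 = 99748.99.
Real growth = 99748.99/107230.02 − 1 = -0.0698.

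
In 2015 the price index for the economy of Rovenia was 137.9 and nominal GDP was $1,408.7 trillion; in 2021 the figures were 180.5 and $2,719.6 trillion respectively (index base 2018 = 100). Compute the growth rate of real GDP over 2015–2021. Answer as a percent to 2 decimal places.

Real GDP 2015 = 1408.7 / 1.379 = 1021.54.
Real GDP 2021 = 2719.6 / 1.805 = 1506.70.
Real growth = 1506.70 / 1021.54 − 1 = 0.4749.

47.49%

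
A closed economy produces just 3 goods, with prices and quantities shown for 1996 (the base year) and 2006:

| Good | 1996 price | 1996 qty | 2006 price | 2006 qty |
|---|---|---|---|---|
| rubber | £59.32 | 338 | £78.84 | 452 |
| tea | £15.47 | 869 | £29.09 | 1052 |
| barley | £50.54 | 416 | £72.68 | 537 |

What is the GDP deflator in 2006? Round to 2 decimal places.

Nominal GDP 2006 = 78.84·452 + 29.09·1052 + 72.68·537 = 105267.52.
Real GDP 2006 (at 1996 prices) = 59.32·452 + 15.47·1052 + 50.54·537 = 70227.06.
Deflator = Nominal/Real × 100 = 105267.52/70227.06 × 100 = 149.896.

149.90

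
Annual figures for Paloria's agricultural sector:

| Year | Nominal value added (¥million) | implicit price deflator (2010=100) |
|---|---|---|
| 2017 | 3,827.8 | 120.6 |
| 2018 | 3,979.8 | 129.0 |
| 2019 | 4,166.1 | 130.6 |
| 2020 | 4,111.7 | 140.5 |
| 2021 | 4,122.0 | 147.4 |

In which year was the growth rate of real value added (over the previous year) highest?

2018: real = 3979.8/1.290 = 3085.12; growth vs 2017 (3173.96) = -2.80%.
2019: real = 4166.1/1.306 = 3189.97; growth vs 2018 (3085.12) = 3.40%.
2020: real = 4111.7/1.405 = 2926.48; growth vs 2019 (3189.97) = -8.26%.
2021: real = 4122.0/1.474 = 2796.47; growth vs 2020 (2926.48) = -4.44%.

2019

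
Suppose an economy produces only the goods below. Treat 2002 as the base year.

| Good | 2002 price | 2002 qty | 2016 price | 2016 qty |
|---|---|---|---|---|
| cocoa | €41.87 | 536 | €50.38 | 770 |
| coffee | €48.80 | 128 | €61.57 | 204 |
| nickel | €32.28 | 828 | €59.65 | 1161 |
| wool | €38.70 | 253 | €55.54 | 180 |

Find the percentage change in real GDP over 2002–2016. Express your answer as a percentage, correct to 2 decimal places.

32.87%

Real GDP 2002 = Nominal GDP 2002 = 41.87·536 + 48.80·128 + 32.28·828 + 38.70·253 = 65207.66.
Real GDP 2016 (at 2002 prices) = 41.87·770 + 48.80·204 + 32.28·1161 + 38.70·180 = 86638.18.
Real growth = 86638.18/65207.66 − 1 = 0.3287.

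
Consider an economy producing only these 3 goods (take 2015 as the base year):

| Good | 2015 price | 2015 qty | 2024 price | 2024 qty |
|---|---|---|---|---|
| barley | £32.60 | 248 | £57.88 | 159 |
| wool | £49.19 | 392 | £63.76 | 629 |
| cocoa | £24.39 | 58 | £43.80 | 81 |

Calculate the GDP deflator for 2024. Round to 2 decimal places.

138.73

Nominal GDP 2024 = 57.88·159 + 63.76·629 + 43.80·81 = 52855.76.
Real GDP 2024 (at 2015 prices) = 32.60·159 + 49.19·629 + 24.39·81 = 38099.50.
Deflator = Nominal/Real × 100 = 52855.76/38099.50 × 100 = 138.731.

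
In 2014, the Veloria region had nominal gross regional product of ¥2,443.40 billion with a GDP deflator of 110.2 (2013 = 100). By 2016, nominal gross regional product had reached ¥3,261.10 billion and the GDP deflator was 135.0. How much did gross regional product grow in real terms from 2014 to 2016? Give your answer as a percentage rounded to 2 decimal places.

Deflate each year: 2014 → 2443.40/1.102 = 2217.24; 2016 → 3261.10/1.350 = 2415.63.
So real gross regional product changed by 2415.63/2217.24 − 1 = 0.0895, i.e. 8.95%.

8.95%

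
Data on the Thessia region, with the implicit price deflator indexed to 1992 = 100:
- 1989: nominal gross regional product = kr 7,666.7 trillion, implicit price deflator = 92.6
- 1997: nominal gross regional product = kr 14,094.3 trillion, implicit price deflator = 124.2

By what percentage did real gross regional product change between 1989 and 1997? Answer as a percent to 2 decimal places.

37.06%

Real gross regional product 1989 = 7666.7 / 0.926 = 8279.37.
Real gross regional product 1997 = 14094.3 / 1.242 = 11348.07.
Real growth = 11348.07 / 8279.37 − 1 = 0.3706.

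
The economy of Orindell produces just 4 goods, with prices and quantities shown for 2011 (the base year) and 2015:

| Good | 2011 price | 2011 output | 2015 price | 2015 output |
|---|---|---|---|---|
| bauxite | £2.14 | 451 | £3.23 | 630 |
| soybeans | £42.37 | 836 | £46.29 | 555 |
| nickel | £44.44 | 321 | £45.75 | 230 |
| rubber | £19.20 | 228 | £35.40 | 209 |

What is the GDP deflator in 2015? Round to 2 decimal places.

Nominal GDP 2015 = 3.23·630 + 46.29·555 + 45.75·230 + 35.40·209 = 45646.95.
Real GDP 2015 (at 2011 prices) = 2.14·630 + 42.37·555 + 44.44·230 + 19.20·209 = 39097.55.
Deflator = Nominal/Real × 100 = 45646.95/39097.55 × 100 = 116.751.

116.75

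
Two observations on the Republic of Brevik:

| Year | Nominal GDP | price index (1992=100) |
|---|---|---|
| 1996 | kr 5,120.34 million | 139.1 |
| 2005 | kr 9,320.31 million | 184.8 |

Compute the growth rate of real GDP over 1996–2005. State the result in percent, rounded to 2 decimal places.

37.01%

Deflate each year: 1996 → 5120.34/1.391 = 3681.05; 2005 → 9320.31/1.848 = 5043.46.
So real GDP changed by 5043.46/3681.05 − 1 = 0.3701, i.e. 37.01%.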